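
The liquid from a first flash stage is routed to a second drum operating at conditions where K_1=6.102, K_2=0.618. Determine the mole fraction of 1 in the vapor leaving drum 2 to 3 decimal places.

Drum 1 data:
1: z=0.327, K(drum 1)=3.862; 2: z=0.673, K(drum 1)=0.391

Drum 1:
Rachford–Rice: g(ψ₁) = Σ zᵢ(Kᵢ−1)/(1+ψ₁(Kᵢ−1)) = 0.
Feasibility: ΣzᵢKᵢ = 1.526, Σzᵢ/Kᵢ = 1.806 — both > 1, two phases present.
Binary case is linear: z₁(K₁−1)(1+ψ₁(K₂−1)) + z₂(K₂−1)(1+ψ₁(K₁−1)) = 0
⇒ ψ₁ = [z₁(K₁−1)+z₂(K₂−1)] / [−(K₁−1)(K₂−1)] = 0.5260/1.7430 = 0.302
Drum-1 compositions:
  1: x = 0.175, y = 0.678
  2: x = 0.825, y = 0.322
Drum-2 feed = drum-1 liquid: z₂ = (0.1755, 0.8245).
Drum 2:
Binary case is linear: z₁(K₁−1)(1+ψ₂(K₂−1)) + z₂(K₂−1)(1+ψ₂(K₁−1)) = 0
⇒ ψ₂ = [z₁(K₁−1)+z₂(K₂−1)] / [−(K₁−1)(K₂−1)] = 0.5802/1.9490 = 0.298
  1: x = 0.070, y = 0.425
  2: x = 0.930, y = 0.575

y_1 (drum 2) = 0.425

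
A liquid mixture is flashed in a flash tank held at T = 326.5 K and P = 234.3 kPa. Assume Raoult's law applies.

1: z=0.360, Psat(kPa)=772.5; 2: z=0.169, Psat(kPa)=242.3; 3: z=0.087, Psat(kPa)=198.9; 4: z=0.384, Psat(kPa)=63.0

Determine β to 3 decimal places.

Raoult's law: Kᵢ = Pᵢˢᵃᵗ/P = Pᵢˢᵃᵗ/234.3.
  K_1 = 772.5/234.3 = 3.29706, K_2 = 242.3/234.3 = 1.03414, K_3 = 198.9/234.3 = 0.84891, K_4 = 63.0/234.3 = 0.26889
Material balance + equilibrium reduce to Σ zᵢ(Kᵢ−1)/(1+β(Kᵢ−1)) = 0.
Feasibility: ΣzᵢKᵢ = 1.539, Σzᵢ/Kᵢ = 1.803 — both > 1, two phases present.
Iterate (Newton) starting at β = 0.5:
  β = 0.500: g = -0.0662, g' = -0.924 → β = 0.428
Converged at β = 0.428.

β = 0.428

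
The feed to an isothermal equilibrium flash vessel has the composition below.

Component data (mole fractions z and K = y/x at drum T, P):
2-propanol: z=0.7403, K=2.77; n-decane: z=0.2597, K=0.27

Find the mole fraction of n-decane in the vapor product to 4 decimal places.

y_n-decane = 0.1912

Binary case is linear: z₁(K₁−1)(1+ψ(K₂−1)) + z₂(K₂−1)(1+ψ(K₁−1)) = 0
⇒ ψ = [z₁(K₁−1)+z₂(K₂−1)] / [−(K₁−1)(K₂−1)] = 1.12075/1.29210 = 0.8674
Compositions from xᵢ = zᵢ/(1+ψ(Kᵢ−1)), yᵢ = Kᵢxᵢ:
  2-propanol: x = 0.2920, y = 0.8088
  n-decane: x = 0.7080, y = 0.1912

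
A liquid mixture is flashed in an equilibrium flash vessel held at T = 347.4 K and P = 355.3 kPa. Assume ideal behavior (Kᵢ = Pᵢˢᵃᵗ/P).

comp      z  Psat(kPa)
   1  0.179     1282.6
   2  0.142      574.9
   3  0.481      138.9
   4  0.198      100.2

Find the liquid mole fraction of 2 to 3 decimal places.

Raoult's law: Kᵢ = Pᵢˢᵃᵗ/P = Pᵢˢᵃᵗ/355.3.
  K_1 = 1282.6/355.3 = 3.60991, K_2 = 574.9/355.3 = 1.61807, K_3 = 138.9/355.3 = 0.39094, K_4 = 100.2/355.3 = 0.28202
Let ψ = V/F and solve Σ zᵢ(Kᵢ−1)/(1+ψ(Kᵢ−1)) = 0.
Check two-phase: ΣzᵢKᵢ = 1.120 > 1 and Σzᵢ/Kᵢ = 2.070 > 1, so g(0) = 0.120 > 0 and g(1) = -1.070 < 0.
Newton iteration, ψ⁰ = 0.5:
  ψ = 0.500: g = -0.3733, g' = -0.878 → ψ = 0.075
  ψ = 0.075: g = 0.0173, g' = -1.212 → ψ = 0.089
  ψ = 0.089: g = 0.0003, g' = -1.167 → ψ = 0.090
Converged at ψ = 0.090.
Compositions from xᵢ = zᵢ/(1+ψ(Kᵢ−1)), yᵢ = Kᵢxᵢ:
  1: x = 0.145, y = 0.524
  2: x = 0.135, y = 0.218
  3: x = 0.509, y = 0.199
  4: x = 0.212, y = 0.060

x_2 = 0.135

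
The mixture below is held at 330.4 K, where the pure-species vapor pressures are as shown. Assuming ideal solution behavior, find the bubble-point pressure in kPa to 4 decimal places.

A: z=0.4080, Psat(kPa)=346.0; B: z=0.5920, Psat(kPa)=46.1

Pbub = 168.4592 kPa

At the bubble point ψ → 0, so ΣzᵢKᵢ = 1 with Kᵢ = Pᵢˢᵃᵗ/P ⇒ P = ΣzᵢPᵢˢᵃᵗ.
P = 0.4080·346.0 + 0.5920·46.1 = 168.4592 kPa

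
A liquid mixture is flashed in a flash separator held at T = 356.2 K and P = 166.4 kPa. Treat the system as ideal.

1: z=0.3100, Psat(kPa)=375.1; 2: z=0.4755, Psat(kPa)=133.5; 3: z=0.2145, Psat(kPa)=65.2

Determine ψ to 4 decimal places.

ψ = 0.3590

Raoult's law: Kᵢ = Pᵢˢᵃᵗ/P = Pᵢˢᵃᵗ/166.4.
  K_1 = 375.1/166.4 = 2.254207, K_2 = 133.5/166.4 = 0.802284, K_3 = 65.2/166.4 = 0.391827
Rachford–Rice: g(ψ) = Σ zᵢ(Kᵢ−1)/(1+ψ(Kᵢ−1)) = 0.
Check two-phase: ΣzᵢKᵢ = 1.1643 > 1 and Σzᵢ/Kᵢ = 1.2776 > 1, so g(0) = 0.1643 > 0 and g(1) = -0.2776 < 0.
Newton–Raphson from ψ = 0.57:
  ψ = 0.5700: g = -0.07890, g' = -0.3753 → ψ = 0.3598
  ψ = 0.3598: g = -0.00028, g' = -0.3831 → ψ = 0.3590
Converged at ψ = 0.3590.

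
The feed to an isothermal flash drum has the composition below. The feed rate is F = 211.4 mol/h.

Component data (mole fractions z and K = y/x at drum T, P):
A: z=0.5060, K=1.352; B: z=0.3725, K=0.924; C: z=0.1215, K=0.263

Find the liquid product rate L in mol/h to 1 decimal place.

L = 126.9 mol/h

Let ψ = V/F and solve Σ zᵢ(Kᵢ−1)/(1+ψ(Kᵢ−1)) = 0.
Check two-phase: ΣzᵢKᵢ = 1.0603 > 1 and Σzᵢ/Kᵢ = 1.2394 > 1, so g(0) = 0.0603 > 0 and g(1) = -0.2394 < 0.
Iterate (Newton) starting at ψ = 0.56:
  ψ = 0.5600: g = -0.03326, g' = -0.2374 → ψ = 0.4199
  ψ = 0.4199: g = -0.00375, g' = -0.1883 → ψ = 0.4000
  ψ = 0.4000: g = -0.00005, g' = -0.1832 → ψ = 0.3997
Converged at ψ = 0.3997.
Then V = ψ·F = 0.3997·211.4 = 84.5 mol/h and L = F − V = 126.9 mol/h.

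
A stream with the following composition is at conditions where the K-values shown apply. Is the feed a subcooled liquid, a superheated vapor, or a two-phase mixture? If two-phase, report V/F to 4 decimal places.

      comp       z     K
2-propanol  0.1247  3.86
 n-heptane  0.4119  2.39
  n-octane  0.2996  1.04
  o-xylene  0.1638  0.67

superheated vapor

ΣzᵢKᵢ = 1.8871; Σzᵢ/Kᵢ = 0.7372.
Since Σzᵢ/Kᵢ < 1 the mixture is above its dew point — single vapor phase.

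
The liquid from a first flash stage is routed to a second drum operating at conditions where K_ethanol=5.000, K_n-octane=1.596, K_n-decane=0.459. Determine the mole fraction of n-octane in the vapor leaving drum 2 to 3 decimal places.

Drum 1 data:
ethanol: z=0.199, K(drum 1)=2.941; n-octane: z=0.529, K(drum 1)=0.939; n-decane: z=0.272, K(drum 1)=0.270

Drum 1:
Iterate (Newton) starting at ψ₁ = 0.64:
  ψ₁ = 0.640: g = -0.2340, g' = -0.662 → ψ₁ = 0.286
  ψ₁ = 0.286: g = -0.0357, g' = -0.543 → ψ₁ = 0.221
  ψ₁ = 0.221: g = 0.0009, g' = -0.575 → ψ₁ = 0.222
Converged at ψ₁ = 0.222.
Drum-1 compositions:
  ethanol: x = 0.139, y = 0.409
  n-octane: x = 0.536, y = 0.504
  n-decane: x = 0.325, y = 0.088
Drum-2 feed = drum-1 liquid: z₂ = (0.1390, 0.5363, 0.3247).
Drum 2:
Newton–Raphson from ψ₂ = 0.5:
  ψ₂ = 0.500: g = 0.1907, g' = -0.539 → ψ₂ = 0.854
  ψ₂ = 0.854: g = 0.0111, g' = -0.526 → ψ₂ = 0.875
Converged at ψ₂ = 0.875.
  ethanol: x = 0.031, y = 0.154
  n-octane: x = 0.352, y = 0.563
  n-decane: x = 0.617, y = 0.283

y_n-octane (drum 2) = 0.563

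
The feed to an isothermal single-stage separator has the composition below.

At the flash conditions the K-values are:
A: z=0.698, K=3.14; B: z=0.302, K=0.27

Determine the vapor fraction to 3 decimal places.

ψ = 0.815

Material balance + equilibrium reduce to Σ zᵢ(Kᵢ−1)/(1+ψ(Kᵢ−1)) = 0.
g(0) = ΣzᵢKᵢ − 1 = 1.273 and g(1) = 1 − Σzᵢ/Kᵢ = -0.341, so a root lies in (0, 1).
Binary case is linear: z₁(K₁−1)(1+ψ(K₂−1)) + z₂(K₂−1)(1+ψ(K₁−1)) = 0
⇒ ψ = [z₁(K₁−1)+z₂(K₂−1)] / [−(K₁−1)(K₂−1)] = 1.2733/1.5622 = 0.815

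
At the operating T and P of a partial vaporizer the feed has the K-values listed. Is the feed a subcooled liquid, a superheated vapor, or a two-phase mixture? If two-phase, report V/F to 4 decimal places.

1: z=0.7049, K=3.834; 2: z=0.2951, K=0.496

superheated vapor

ΣzᵢKᵢ = 2.8490; Σzᵢ/Kᵢ = 0.7788.
Since Σzᵢ/Kᵢ < 1 the mixture is above its dew point — single vapor phase.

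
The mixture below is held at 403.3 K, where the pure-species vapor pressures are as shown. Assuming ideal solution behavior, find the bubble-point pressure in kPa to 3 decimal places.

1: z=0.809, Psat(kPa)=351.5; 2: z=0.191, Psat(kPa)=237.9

Pbub = 329.802 kPa

At the bubble point ψ → 0, so ΣzᵢKᵢ = 1 with Kᵢ = Pᵢˢᵃᵗ/P ⇒ P = ΣzᵢPᵢˢᵃᵗ.
P = 0.809·351.5 + 0.191·237.9 = 329.802 kPa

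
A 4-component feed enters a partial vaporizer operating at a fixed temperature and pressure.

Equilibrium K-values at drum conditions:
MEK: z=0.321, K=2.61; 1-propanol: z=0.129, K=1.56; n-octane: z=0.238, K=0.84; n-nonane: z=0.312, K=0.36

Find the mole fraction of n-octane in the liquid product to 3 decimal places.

Let ψ = V/F and solve Σ zᵢ(Kᵢ−1)/(1+ψ(Kᵢ−1)) = 0.
Check two-phase: ΣzᵢKᵢ = 1.351 > 1 and Σzᵢ/Kᵢ = 1.356 > 1, so g(0) = 0.351 > 0 and g(1) = -0.356 < 0.
Iterate (Newton) starting at ψ = 0.62:
  ψ = 0.620: g = -0.0610, g' = -0.589 → ψ = 0.516
  ψ = 0.516: g = -0.0015, g' = -0.565 → ψ = 0.514
Converged at ψ = 0.514.
Compositions from xᵢ = zᵢ/(1+ψ(Kᵢ−1)), yᵢ = Kᵢxᵢ:
  MEK: x = 0.176, y = 0.459
  1-propanol: x = 0.100, y = 0.156
  n-octane: x = 0.259, y = 0.218
  n-nonane: x = 0.465, y = 0.167

x_n-octane = 0.259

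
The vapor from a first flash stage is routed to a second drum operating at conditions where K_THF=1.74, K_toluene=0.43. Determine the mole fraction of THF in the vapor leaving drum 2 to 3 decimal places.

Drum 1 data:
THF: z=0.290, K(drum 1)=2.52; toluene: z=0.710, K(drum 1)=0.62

y_THF (drum 2) = 0.757

Drum 1:
Let ψ₁ = V/F and solve Σ zᵢ(Kᵢ−1)/(1+ψ₁(Kᵢ−1)) = 0.
Feasibility: ΣzᵢKᵢ = 1.171, Σzᵢ/Kᵢ = 1.260 — both > 1, two phases present.
Binary case is linear: z₁(K₁−1)(1+ψ₁(K₂−1)) + z₂(K₂−1)(1+ψ₁(K₁−1)) = 0
⇒ ψ₁ = [z₁(K₁−1)+z₂(K₂−1)] / [−(K₁−1)(K₂−1)] = 0.1710/0.5776 = 0.296
Drum-1 compositions:
  THF: x = 0.200, y = 0.504
  toluene: x = 0.800, y = 0.496
Drum-2 feed = drum-1 vapor: z₂ = (0.5040, 0.4960).
Drum 2:
Rachford–Rice: g(ψ₂) = Σ zᵢ(Kᵢ−1)/(1+ψ₂(Kᵢ−1)) = 0.
Check two-phase: ΣzᵢKᵢ = 1.090 > 1 and Σzᵢ/Kᵢ = 1.443 > 1, so g(0) = 0.090 > 0 and g(1) = -0.443 < 0.
Iterate (Newton) starting at ψ₂ = 0.5:
  ψ₂ = 0.500: g = -0.1232, g' = -0.462 → ψ₂ = 0.234
  ψ₂ = 0.234: g = -0.0081, g' = -0.415 → ψ₂ = 0.214
Converged at ψ₂ = 0.214.
  THF: x = 0.435, y = 0.757
  toluene: x = 0.565, y = 0.243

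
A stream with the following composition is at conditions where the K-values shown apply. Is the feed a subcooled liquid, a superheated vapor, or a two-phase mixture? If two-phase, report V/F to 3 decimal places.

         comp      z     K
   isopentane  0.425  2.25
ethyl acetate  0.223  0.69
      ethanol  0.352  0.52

two-phase, V/F = 0.555

ΣzᵢKᵢ = 1.293; Σzᵢ/Kᵢ = 1.189.
Both exceed 1, so a two-phase solution exists.
Material balance + equilibrium reduce to Σ zᵢ(Kᵢ−1)/(1+ψ(Kᵢ−1)) = 0.
Newton iteration, ψ⁰ = 0.31:
  ψ = 0.310: g = 0.1079, g' = -0.483 → ψ = 0.533
  ψ = 0.533: g = 0.0088, g' = -0.416 → ψ = 0.555
Converged at ψ = 0.555.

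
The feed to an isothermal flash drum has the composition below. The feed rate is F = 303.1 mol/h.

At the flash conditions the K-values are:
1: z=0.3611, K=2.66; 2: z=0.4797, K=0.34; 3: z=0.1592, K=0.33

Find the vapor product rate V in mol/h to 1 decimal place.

V = 48.6 mol/h

Material balance + equilibrium reduce to Σ zᵢ(Kᵢ−1)/(1+V/F(Kᵢ−1)) = 0.
Check two-phase: ΣzᵢKᵢ = 1.1762 > 1 and Σzᵢ/Kᵢ = 2.0291 > 1, so g(0) = 0.1762 > 0 and g(1) = -1.0291 < 0.
Iterate (Newton) starting at V/F = 0.5:
  V/F = 0.5000: g = -0.30538, g' = -0.9242 → V/F = 0.1696
  V/F = 0.1696: g = -0.00908, g' = -0.9618 → V/F = 0.1601
  V/F = 0.1601: g = 0.00005, g' = -0.9720 → V/F = 0.1602
Converged at V/F = 0.1602.
Then V = V/F·F = 0.1602·303.1 = 48.6 mol/h and L = F − V = 254.5 mol/h.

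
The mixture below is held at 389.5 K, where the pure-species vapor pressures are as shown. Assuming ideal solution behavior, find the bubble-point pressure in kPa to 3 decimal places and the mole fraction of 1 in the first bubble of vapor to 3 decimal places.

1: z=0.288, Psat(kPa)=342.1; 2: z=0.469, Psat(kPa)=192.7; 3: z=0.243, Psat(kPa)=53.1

At the bubble point ψ → 0, so ΣzᵢKᵢ = 1 with Kᵢ = Pᵢˢᵃᵗ/P ⇒ P = ΣzᵢPᵢˢᵃᵗ.
P = 0.288·342.1 + 0.469·192.7 + 0.243·53.1 = 201.804 kPa
yᵢ = zᵢPᵢˢᵃᵗ/P ⇒ y_1 = 0.288·342.1/201.804 = 0.488

Pbub = 201.804 kPa, y_1 = 0.488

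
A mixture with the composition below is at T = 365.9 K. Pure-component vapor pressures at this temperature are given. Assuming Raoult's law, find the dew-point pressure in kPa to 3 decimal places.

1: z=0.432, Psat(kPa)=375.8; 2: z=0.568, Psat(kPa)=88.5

At the dew point ψ → 1, so Σzᵢ/Kᵢ = 1 with Kᵢ = Pᵢˢᵃᵗ/P ⇒ 1/P = Σzᵢ/Pᵢˢᵃᵗ.
1/P = 0.432/375.8 + 0.568/88.5 = 0.007568 ⇒ P = 132.142 kPa

Pdew = 132.142 kPa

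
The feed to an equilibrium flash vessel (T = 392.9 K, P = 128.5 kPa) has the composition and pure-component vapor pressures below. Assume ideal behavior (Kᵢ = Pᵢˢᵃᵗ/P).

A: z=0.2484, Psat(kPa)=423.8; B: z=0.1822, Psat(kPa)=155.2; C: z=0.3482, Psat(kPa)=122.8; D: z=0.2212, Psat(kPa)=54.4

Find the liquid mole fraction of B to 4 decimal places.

x_B = 0.1575

Raoult's law: Kᵢ = Pᵢˢᵃᵗ/P = Pᵢˢᵃᵗ/128.5.
  K_A = 423.8/128.5 = 3.298054, K_B = 155.2/128.5 = 1.207782, K_C = 122.8/128.5 = 0.955642, K_D = 54.4/128.5 = 0.423346
Newton–Raphson from ψ = 0.5:
  ψ = 0.5000: g = 0.10489, g' = -0.4364 → ψ = 0.7403
  ψ = 0.7403: g = 0.00558, g' = -0.4104 → ψ = 0.7539
Converged at ψ = 0.7539.
Compositions from xᵢ = zᵢ/(1+ψ(Kᵢ−1)), yᵢ = Kᵢxᵢ:
  A: x = 0.0909, y = 0.2998
  B: x = 0.1575, y = 0.1903
  C: x = 0.3602, y = 0.3443
  D: x = 0.3913, y = 0.1657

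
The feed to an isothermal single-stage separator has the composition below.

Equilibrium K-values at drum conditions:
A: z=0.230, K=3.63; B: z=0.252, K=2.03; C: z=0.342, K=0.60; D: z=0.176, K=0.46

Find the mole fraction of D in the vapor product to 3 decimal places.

y_D = 0.135

Newton iteration, V/F⁰ = 0.5:
  V/F = 0.500: g = 0.1314, g' = -0.595 → V/F = 0.721
  V/F = 0.721: g = 0.0100, g' = -0.523 → V/F = 0.740
Converged at V/F = 0.740.
Compositions from xᵢ = zᵢ/(1+V/F(Kᵢ−1)), yᵢ = Kᵢxᵢ:
  A: x = 0.078, y = 0.283
  B: x = 0.143, y = 0.290
  C: x = 0.486, y = 0.291
  D: x = 0.293, y = 0.135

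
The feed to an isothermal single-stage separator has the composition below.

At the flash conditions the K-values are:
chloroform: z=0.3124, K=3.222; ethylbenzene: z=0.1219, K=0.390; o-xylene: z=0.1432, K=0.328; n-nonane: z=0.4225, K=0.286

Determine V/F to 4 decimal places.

V/F = 0.1452

Iterate (Newton) starting at V/F = 0.67:
  V/F = 0.6700: g = -0.60020, g' = -1.3843 → V/F = 0.2364
  V/F = 0.2364: g = -0.10915, g' = -1.1280 → V/F = 0.1397
  V/F = 0.1397: g = 0.00719, g' = -1.2970 → V/F = 0.1452
Converged at V/F = 0.1452.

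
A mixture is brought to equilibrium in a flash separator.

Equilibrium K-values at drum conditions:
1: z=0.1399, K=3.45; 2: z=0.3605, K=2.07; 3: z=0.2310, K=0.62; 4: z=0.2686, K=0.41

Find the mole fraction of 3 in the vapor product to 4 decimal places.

y_3 = 0.1879

Let ψ = V/F and solve Σ zᵢ(Kᵢ−1)/(1+ψ(Kᵢ−1)) = 0.
g(0) = ΣzᵢKᵢ − 1 = 0.4822 and g(1) = 1 − Σzᵢ/Kᵢ = -0.2424, so a root lies in (0, 1).
Newton iteration, ψ⁰ = 0.5:
  ψ = 0.5000: g = 0.07218, g' = -0.5838 → ψ = 0.6237
  ψ = 0.6237: g = 0.00116, g' = -0.5712 → ψ = 0.6257
Converged at ψ = 0.6257.
Compositions from xᵢ = zᵢ/(1+ψ(Kᵢ−1)), yᵢ = Kᵢxᵢ:
  1: x = 0.0552, y = 0.1906
  2: x = 0.2159, y = 0.4470
  3: x = 0.3031, y = 0.1879
  4: x = 0.4258, y = 0.1746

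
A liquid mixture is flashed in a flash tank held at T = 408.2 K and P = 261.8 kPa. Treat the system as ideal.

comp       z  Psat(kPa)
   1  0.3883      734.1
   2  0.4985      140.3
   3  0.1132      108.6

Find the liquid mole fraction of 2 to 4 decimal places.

Raoult's law: Kᵢ = Pᵢˢᵃᵗ/P = Pᵢˢᵃᵗ/261.8.
  K_1 = 734.1/261.8 = 2.804049, K_2 = 140.3/261.8 = 0.535905, K_3 = 108.6/261.8 = 0.414820
Newton iteration, ψ⁰ = 0.5:
  ψ = 0.5000: g = -0.02660, g' = -0.6088 → ψ = 0.4563
  ψ = 0.4563: g = 0.00034, g' = -0.6251 → ψ = 0.4569
Converged at ψ = 0.4569.
Compositions from xᵢ = zᵢ/(1+ψ(Kᵢ−1)), yᵢ = Kᵢxᵢ:
  1: x = 0.2129, y = 0.5969
  2: x = 0.6326, y = 0.3390
  3: x = 0.1545, y = 0.0641

x_2 = 0.6326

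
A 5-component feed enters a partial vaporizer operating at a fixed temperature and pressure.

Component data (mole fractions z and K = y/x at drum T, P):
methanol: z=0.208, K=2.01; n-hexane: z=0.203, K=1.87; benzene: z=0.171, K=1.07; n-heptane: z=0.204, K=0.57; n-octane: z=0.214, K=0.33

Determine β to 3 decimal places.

β = 0.378

Let β = V/F and solve Σ zᵢ(Kᵢ−1)/(1+β(Kᵢ−1)) = 0.
g(0) = ΣzᵢKᵢ − 1 = 0.168 and g(1) = 1 − Σzᵢ/Kᵢ = -0.378, so a root lies in (0, 1).
Newton–Raphson from β = 0.5:
  β = 0.500: g = -0.0531, g' = -0.448 → β = 0.381
  β = 0.381: g = -0.0015, g' = -0.425 → β = 0.378
Converged at β = 0.378.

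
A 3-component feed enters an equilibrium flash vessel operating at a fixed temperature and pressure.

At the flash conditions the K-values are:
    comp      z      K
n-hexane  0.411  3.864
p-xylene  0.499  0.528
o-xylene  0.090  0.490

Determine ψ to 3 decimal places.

ψ = 0.654

Let ψ = V/F and solve Σ zᵢ(Kᵢ−1)/(1+ψ(Kᵢ−1)) = 0.
Check two-phase: ΣzᵢKᵢ = 1.896 > 1 and Σzᵢ/Kᵢ = 1.235 > 1, so g(0) = 0.896 > 0 and g(1) = -0.235 < 0.
Newton–Raphson from ψ = 0.7:
  ψ = 0.700: g = -0.0314, g' = -0.678 → ψ = 0.654
Converged at ψ = 0.654.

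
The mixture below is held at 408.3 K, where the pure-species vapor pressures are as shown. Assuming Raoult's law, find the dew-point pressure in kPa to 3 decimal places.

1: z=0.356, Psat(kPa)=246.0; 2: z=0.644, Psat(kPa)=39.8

At the dew point ψ → 1, so Σzᵢ/Kᵢ = 1 with Kᵢ = Pᵢˢᵃᵗ/P ⇒ 1/P = Σzᵢ/Pᵢˢᵃᵗ.
1/P = 0.356/246.0 + 0.644/39.8 = 0.017628 ⇒ P = 56.728 kPa

Pdew = 56.728 kPa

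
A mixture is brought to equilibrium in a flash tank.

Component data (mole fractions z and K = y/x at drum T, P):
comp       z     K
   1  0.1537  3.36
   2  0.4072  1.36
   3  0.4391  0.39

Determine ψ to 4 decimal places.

Rachford–Rice: g(ψ) = Σ zᵢ(Kᵢ−1)/(1+ψ(Kᵢ−1)) = 0.
Feasibility: ΣzᵢKᵢ = 1.2415, Σzᵢ/Kᵢ = 1.4711 — both > 1, two phases present.
Newton iteration, ψ⁰ = 0.5:
  ψ = 0.5000: g = -0.09478, g' = -0.5563 → ψ = 0.3296
  ψ = 0.3296: g = -0.00020, g' = -0.5690 → ψ = 0.3293
Converged at ψ = 0.3293.

ψ = 0.3293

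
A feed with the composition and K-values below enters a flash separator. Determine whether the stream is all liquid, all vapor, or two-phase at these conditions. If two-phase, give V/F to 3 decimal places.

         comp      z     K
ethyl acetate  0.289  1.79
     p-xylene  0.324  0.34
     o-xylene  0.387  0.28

all liquid

ΣzᵢKᵢ = 0.736; Σzᵢ/Kᵢ = 2.497.
Since ΣzᵢKᵢ < 1 the mixture is below its bubble point — single liquid phase.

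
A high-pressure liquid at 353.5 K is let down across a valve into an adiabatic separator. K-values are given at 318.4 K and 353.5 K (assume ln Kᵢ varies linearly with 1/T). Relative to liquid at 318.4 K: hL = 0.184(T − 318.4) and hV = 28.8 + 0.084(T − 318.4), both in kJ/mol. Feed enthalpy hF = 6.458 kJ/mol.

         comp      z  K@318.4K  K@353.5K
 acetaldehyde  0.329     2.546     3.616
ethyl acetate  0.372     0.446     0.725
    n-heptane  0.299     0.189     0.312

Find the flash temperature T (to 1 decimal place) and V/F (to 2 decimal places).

Adiabatic flash: solve Rachford–Rice at each trial T, then check hF = ψ·hV(T) + (1−ψ)·hL(T).
  T = 318.4 K: K = (2.546, 0.446, 0.189), RR gives ψ = 0.057, H_out = 1.653 kJ/mol
  T = 353.5 K: K = (3.616, 0.725, 0.312), RR gives ψ = 0.426, H_out = 17.237 kJ/mol
  T = 335.9 K: K = (3.061, 0.576, 0.246), RR gives ψ = 0.243, H_out = 9.781 kJ/mol
  T = 327.1 K: K = (2.797, 0.508, 0.216), RR gives ψ = 0.152, H_out = 5.859 kJ/mol
  T = 331.5 K: K = (2.928, 0.541, 0.231), RR gives ψ = 0.198, H_out = 7.850 kJ/mol
  T = 329.3 K: K = (2.862, 0.524, 0.223), RR gives ψ = 0.175, H_out = 6.863 kJ/mol
Linear interpolation between T = 327.1 (H_out = 5.859) and T = 329.3 (H_out = 6.863) on hF = 6.458 gives T ≈ 328.4 K, at which ψ = 0.17.

T = 328.4 K, V/F = 0.17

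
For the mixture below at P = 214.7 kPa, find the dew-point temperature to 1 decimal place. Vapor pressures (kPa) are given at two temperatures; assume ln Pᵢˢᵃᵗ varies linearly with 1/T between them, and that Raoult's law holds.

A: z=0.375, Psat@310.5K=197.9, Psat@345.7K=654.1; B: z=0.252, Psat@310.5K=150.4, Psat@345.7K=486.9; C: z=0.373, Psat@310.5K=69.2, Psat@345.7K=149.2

Dew-point temperature: Σzᵢ·P/Pᵢˢᵃᵗ(T) = 1. Interpolate ln Pᵢˢᵃᵗ = aᵢ + bᵢ/T.
  T = 310.5 K: ΣzᵢP/Pᵢˢᵃᵗ = 1.9238
  T = 345.7 K: ΣzᵢP/Pᵢˢᵃᵗ = 0.7710
  T = 328.1 K: ΣzᵢP/Pᵢˢᵃᵗ = 1.1825
  T = 336.9 K: ΣzᵢP/Pᵢˢᵃᵗ = 0.9485
  T = 332.5 K: ΣzᵢP/Pᵢˢᵃᵗ = 1.0572
  T = 334.7 K: ΣzᵢP/Pᵢˢᵃᵗ = 1.0009
Interpolating between 334.7 K and 336.9 K gives T ≈ 334.7 K.

T = 334.7 K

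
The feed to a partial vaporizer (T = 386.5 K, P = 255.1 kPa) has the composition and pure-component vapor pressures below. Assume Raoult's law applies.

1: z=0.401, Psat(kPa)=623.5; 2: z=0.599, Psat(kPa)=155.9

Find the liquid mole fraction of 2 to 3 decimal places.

x_2 = 0.788

Raoult's law: Kᵢ = Pᵢˢᵃᵗ/P = Pᵢˢᵃᵗ/255.1.
  K_1 = 623.5/255.1 = 2.44414, K_2 = 155.9/255.1 = 0.61113
Let ψ = V/F and solve Σ zᵢ(Kᵢ−1)/(1+ψ(Kᵢ−1)) = 0.
Feasibility: ΣzᵢKᵢ = 1.346, Σzᵢ/Kᵢ = 1.144 — both > 1, two phases present.
Binary case is linear: z₁(K₁−1)(1+ψ(K₂−1)) + z₂(K₂−1)(1+ψ(K₁−1)) = 0
⇒ ψ = [z₁(K₁−1)+z₂(K₂−1)] / [−(K₁−1)(K₂−1)] = 0.3462/0.5616 = 0.616
Compositions from xᵢ = zᵢ/(1+ψ(Kᵢ−1)), yᵢ = Kᵢxᵢ:
  1: x = 0.212, y = 0.519
  2: x = 0.788, y = 0.481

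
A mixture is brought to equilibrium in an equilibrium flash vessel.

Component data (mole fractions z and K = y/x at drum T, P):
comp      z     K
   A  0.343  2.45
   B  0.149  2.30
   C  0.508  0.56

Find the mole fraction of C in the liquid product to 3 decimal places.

Material balance + equilibrium reduce to Σ zᵢ(Kᵢ−1)/(1+ψ(Kᵢ−1)) = 0.
Check two-phase: ΣzᵢKᵢ = 1.468 > 1 and Σzᵢ/Kᵢ = 1.112 > 1, so g(0) = 0.468 > 0 and g(1) = -0.112 < 0.
Iterate (Newton) starting at ψ = 0.5:
  ψ = 0.500: g = 0.1191, g' = -0.496 → ψ = 0.740
  ψ = 0.740: g = 0.0072, g' = -0.449 → ψ = 0.756
Converged at ψ = 0.756.
Compositions from xᵢ = zᵢ/(1+ψ(Kᵢ−1)), yᵢ = Kᵢxᵢ:
  A: x = 0.164, y = 0.401
  B: x = 0.075, y = 0.173
  C: x = 0.761, y = 0.426

x_C = 0.761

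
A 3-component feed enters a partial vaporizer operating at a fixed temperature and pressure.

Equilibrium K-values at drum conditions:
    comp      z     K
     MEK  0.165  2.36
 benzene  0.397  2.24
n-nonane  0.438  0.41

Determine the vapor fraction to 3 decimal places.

Let ψ = V/F and solve Σ zᵢ(Kᵢ−1)/(1+ψ(Kᵢ−1)) = 0.
g(0) = ΣzᵢKᵢ − 1 = 0.458 and g(1) = 1 − Σzᵢ/Kᵢ = -0.315, so a root lies in (0, 1).
Newton–Raphson from ψ = 0.57:
  ψ = 0.570: g = 0.0255, g' = -0.653 → ψ = 0.609
Converged at ψ = 0.609.

ψ = 0.609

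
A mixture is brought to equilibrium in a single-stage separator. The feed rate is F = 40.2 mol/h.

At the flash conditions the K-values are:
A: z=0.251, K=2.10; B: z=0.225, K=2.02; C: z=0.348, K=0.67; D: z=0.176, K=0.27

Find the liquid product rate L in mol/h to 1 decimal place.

Material balance + equilibrium reduce to Σ zᵢ(Kᵢ−1)/(1+V/F(Kᵢ−1)) = 0.
Check two-phase: ΣzᵢKᵢ = 1.262 > 1 and Σzᵢ/Kᵢ = 1.402 > 1, so g(0) = 0.262 > 0 and g(1) = -0.402 < 0.
Newton–Raphson from V/F = 0.67:
  V/F = 0.670: g = -0.1036, g' = -0.605 → V/F = 0.499
  V/F = 0.499: g = -0.0091, g' = -0.516 → V/F = 0.481
Converged at V/F = 0.481.
Then V = V/F·F = 0.4810·40.2 = 19.3 mol/h and L = F − V = 20.9 mol/h.

L = 20.9 mol/h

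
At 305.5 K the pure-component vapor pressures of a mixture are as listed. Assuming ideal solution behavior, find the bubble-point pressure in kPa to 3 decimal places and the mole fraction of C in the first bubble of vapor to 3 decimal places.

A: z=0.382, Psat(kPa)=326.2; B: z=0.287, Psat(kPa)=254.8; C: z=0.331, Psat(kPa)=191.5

Pbub = 261.123 kPa, y_C = 0.243

At the bubble point ψ → 0, so ΣzᵢKᵢ = 1 with Kᵢ = Pᵢˢᵃᵗ/P ⇒ P = ΣzᵢPᵢˢᵃᵗ.
P = 0.382·326.2 + 0.287·254.8 + 0.331·191.5 = 261.123 kPa
yᵢ = zᵢPᵢˢᵃᵗ/P ⇒ y_C = 0.331·191.5/261.123 = 0.243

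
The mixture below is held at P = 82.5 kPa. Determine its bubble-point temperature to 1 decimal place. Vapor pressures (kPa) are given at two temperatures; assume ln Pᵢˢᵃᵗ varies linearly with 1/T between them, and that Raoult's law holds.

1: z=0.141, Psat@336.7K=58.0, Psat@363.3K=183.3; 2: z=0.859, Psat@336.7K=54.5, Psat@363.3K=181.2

T = 345.3 K

Bubble-point temperature: ΣzᵢPᵢˢᵃᵗ(T) = P. Interpolate ln Pᵢˢᵃᵗ = aᵢ + bᵢ/T.
  T = 336.7 K: ΣzᵢPᵢˢᵃᵗ = 54.99 kPa
  T = 363.3 K: ΣzᵢPᵢˢᵃᵗ = 181.50 kPa
  T = 350.0 K: ΣzᵢPᵢˢᵃᵗ = 102.19 kPa
  T = 343.4 K: ΣzᵢPᵢˢᵃᵗ = 75.59 kPa
  T = 346.7 K: ΣzᵢPᵢˢᵃᵗ = 88.02 kPa
  T = 345.0 K: ΣzᵢPᵢˢᵃᵗ = 81.41 kPa
Interpolating between 345.0 K and 346.7 K gives T ≈ 345.3 K.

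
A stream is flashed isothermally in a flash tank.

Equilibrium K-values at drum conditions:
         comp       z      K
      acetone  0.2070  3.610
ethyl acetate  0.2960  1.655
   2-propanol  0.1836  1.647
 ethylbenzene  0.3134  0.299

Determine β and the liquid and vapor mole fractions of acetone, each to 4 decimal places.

β = 0.6699, x_acetone = 0.0753, y_acetone = 0.2719

Let β = V/F and solve Σ zᵢ(Kᵢ−1)/(1+β(Kᵢ−1)) = 0.
Check two-phase: ΣzᵢKᵢ = 1.6332 > 1 and Σzᵢ/Kᵢ = 1.3958 > 1, so g(0) = 0.6332 > 0 and g(1) = -0.3958 < 0.
Newton–Raphson from β = 0.5:
  β = 0.5000: g = 0.13194, g' = -0.7464 → β = 0.6768
  β = 0.6768: g = -0.00575, g' = -0.8399 → β = 0.6699
Converged at β = 0.6699.
Compositions from xᵢ = zᵢ/(1+β(Kᵢ−1)), yᵢ = Kᵢxᵢ:
  acetone: x = 0.0753, y = 0.2719
  ethyl acetate: x = 0.2057, y = 0.3405
  2-propanol: x = 0.1281, y = 0.2110
  ethylbenzene: x = 0.5909, y = 0.1767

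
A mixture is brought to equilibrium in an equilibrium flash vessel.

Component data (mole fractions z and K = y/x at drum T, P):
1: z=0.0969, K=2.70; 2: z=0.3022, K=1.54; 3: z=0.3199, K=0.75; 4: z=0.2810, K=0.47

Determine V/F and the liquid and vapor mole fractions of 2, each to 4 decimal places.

V/F = 0.2572, x_2 = 0.2653, y_2 = 0.4086

Newton–Raphson from V/F = 0.5:
  V/F = 0.5000: g = -0.07649, g' = -0.3087 → V/F = 0.2522
  V/F = 0.2522: g = 0.00166, g' = -0.3334 → V/F = 0.2572
Converged at V/F = 0.2572.
Compositions from xᵢ = zᵢ/(1+V/F(Kᵢ−1)), yᵢ = Kᵢxᵢ:
  1: x = 0.0674, y = 0.1820
  2: x = 0.2653, y = 0.4086
  3: x = 0.3419, y = 0.2564
  4: x = 0.3253, y = 0.1529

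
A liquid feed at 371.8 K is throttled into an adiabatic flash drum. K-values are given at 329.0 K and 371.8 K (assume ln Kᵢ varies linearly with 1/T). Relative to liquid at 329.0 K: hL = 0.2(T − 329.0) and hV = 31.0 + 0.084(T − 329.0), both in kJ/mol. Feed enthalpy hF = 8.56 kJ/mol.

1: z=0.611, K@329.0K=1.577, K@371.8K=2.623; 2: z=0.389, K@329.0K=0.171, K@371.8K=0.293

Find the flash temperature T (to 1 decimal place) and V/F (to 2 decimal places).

T = 336.7 K, V/F = 0.23

Adiabatic flash: solve Rachford–Rice at each trial T, then check hF = ψ·hV(T) + (1−ψ)·hL(T).
  T = 329.0 K: K = (1.577, 0.171), RR gives ψ = 0.063, H_out = 1.949 kJ/mol
  T = 371.8 K: K = (2.623, 0.293), RR gives ψ = 0.625, H_out = 24.820 kJ/mol
  T = 350.4 K: K = (2.066, 0.228), RR gives ψ = 0.426, H_out = 16.427 kJ/mol
  T = 339.7 K: K = (1.813, 0.198), RR gives ψ = 0.283, H_out = 10.569 kJ/mol
  T = 334.4 K: K = (1.694, 0.184), RR gives ψ = 0.188, H_out = 6.802 kJ/mol
  T = 337.0 K: K = (1.751, 0.191), RR gives ψ = 0.238, H_out = 8.747 kJ/mol
  T = 335.7 K: K = (1.722, 0.188), RR gives ψ = 0.214, H_out = 7.800 kJ/mol
Linear interpolation between T = 335.7 (H_out = 7.800) and T = 337.0 (H_out = 8.747) on hF = 8.56 gives T ≈ 336.7 K, at which ψ = 0.23.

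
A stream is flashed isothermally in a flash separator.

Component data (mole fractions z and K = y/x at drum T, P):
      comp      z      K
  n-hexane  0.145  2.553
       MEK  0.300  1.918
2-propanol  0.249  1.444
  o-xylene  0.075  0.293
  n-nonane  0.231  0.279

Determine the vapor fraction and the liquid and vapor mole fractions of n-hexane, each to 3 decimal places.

ψ = 0.594, x_n-hexane = 0.075, y_n-hexane = 0.193

Let ψ = V/F and solve Σ zᵢ(Kᵢ−1)/(1+ψ(Kᵢ−1)) = 0.
Check two-phase: ΣzᵢKᵢ = 1.392 > 1 and Σzᵢ/Kᵢ = 1.470 > 1, so g(0) = 0.392 > 0 and g(1) = -0.470 < 0.
Iterate (Newton) starting at ψ = 0.5:
  ψ = 0.500: g = 0.0635, g' = -0.646 → ψ = 0.598
  ψ = 0.598: g = -0.0030, g' = -0.714 → ψ = 0.594
Converged at ψ = 0.594.
Compositions from xᵢ = zᵢ/(1+ψ(Kᵢ−1)), yᵢ = Kᵢxᵢ:
  n-hexane: x = 0.075, y = 0.193
  MEK: x = 0.194, y = 0.372
  2-propanol: x = 0.197, y = 0.285
  o-xylene: x = 0.129, y = 0.038
  n-nonane: x = 0.404, y = 0.113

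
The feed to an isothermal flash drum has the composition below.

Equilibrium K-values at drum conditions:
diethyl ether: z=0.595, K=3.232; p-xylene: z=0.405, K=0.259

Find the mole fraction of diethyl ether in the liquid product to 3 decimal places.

x_diethyl ether = 0.249

Iterate (Newton) starting at ψ = 0.5:
  ψ = 0.500: g = 0.1509, g' = -1.223 → ψ = 0.623
  ψ = 0.623: g = -0.0024, g' = -1.286 → ψ = 0.622
Converged at ψ = 0.622.
Compositions from xᵢ = zᵢ/(1+ψ(Kᵢ−1)), yᵢ = Kᵢxᵢ:
  diethyl ether: x = 0.249, y = 0.806
  p-xylene: x = 0.751, y = 0.194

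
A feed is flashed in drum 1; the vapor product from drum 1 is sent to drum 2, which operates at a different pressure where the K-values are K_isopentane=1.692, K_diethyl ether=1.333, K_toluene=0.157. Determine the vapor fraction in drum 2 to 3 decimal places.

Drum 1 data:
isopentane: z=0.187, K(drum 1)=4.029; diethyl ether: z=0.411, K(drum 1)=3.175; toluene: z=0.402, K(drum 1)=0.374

Drum 1:
Rachford–Rice: g(ψ₁) = Σ zᵢ(Kᵢ−1)/(1+ψ₁(Kᵢ−1)) = 0.
g(0) = ΣzᵢKᵢ − 1 = 1.209 and g(1) = 1 − Σzᵢ/Kᵢ = -0.251, so a root lies in (0, 1).
Newton iteration, ψ₁⁰ = 0.68:
  ψ₁ = 0.680: g = 0.1075, g' = -0.977 → ψ₁ = 0.790
  ψ₁ = 0.790: g = -0.0021, g' = -1.029 → ψ₁ = 0.788
Converged at ψ₁ = 0.788.
Drum-1 compositions:
  isopentane: x = 0.055, y = 0.222
  diethyl ether: x = 0.151, y = 0.481
  toluene: x = 0.793, y = 0.297
Drum-2 feed = drum-1 vapor: z₂ = (0.2225, 0.4808, 0.2967).
Drum 2:
Material balance + equilibrium reduce to Σ zᵢ(Kᵢ−1)/(1+ψ₂(Kᵢ−1)) = 0.
Check two-phase: ΣzᵢKᵢ = 1.064 > 1 and Σzᵢ/Kᵢ = 2.382 > 1, so g(0) = 0.064 > 0 and g(1) = -1.382 < 0.
Newton iteration, ψ₂⁰ = 0.68:
  ψ₂ = 0.680: g = -0.3509, g' = -1.242 → ψ₂ = 0.398
  ψ₂ = 0.398: g = -0.1141, g' = -0.584 → ψ₂ = 0.202
  ψ₂ = 0.202: g = -0.0165, g' = -0.435 → ψ₂ = 0.164
Converged at ψ₂ = 0.164.
  isopentane: x = 0.200, y = 0.338
  diethyl ether: x = 0.456, y = 0.608
  toluene: x = 0.344, y = 0.054

V/F (drum 2) = 0.164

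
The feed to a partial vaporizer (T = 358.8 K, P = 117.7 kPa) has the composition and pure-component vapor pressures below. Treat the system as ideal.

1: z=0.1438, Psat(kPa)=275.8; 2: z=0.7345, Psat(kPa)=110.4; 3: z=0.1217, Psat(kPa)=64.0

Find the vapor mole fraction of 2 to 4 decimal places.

Raoult's law: Kᵢ = Pᵢˢᵃᵗ/P = Pᵢˢᵃᵗ/117.7.
  K_1 = 275.8/117.7 = 2.343246, K_2 = 110.4/117.7 = 0.937978, K_3 = 64.0/117.7 = 0.543755
Let β = V/F and solve Σ zᵢ(Kᵢ−1)/(1+β(Kᵢ−1)) = 0.
Feasibility: ΣzᵢKᵢ = 1.0921, Σzᵢ/Kᵢ = 1.0682 — both > 1, two phases present.
Iterate (Newton) starting at β = 0.5:
  β = 0.5000: g = -0.00340, g' = -0.1384 → β = 0.4755
  β = 0.4755: g = 0.00003, g' = -0.1409 → β = 0.4757
Converged at β = 0.4757.
Compositions from xᵢ = zᵢ/(1+β(Kᵢ−1)), yᵢ = Kᵢxᵢ:
  1: x = 0.0877, y = 0.2056
  2: x = 0.7568, y = 0.7099
  3: x = 0.1554, y = 0.0845

y_2 = 0.7099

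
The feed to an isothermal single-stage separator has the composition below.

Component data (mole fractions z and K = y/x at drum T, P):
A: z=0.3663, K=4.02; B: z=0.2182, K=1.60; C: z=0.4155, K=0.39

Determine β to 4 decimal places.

β = 0.7060

Let β = V/F and solve Σ zᵢ(Kᵢ−1)/(1+β(Kᵢ−1)) = 0.
g(0) = ΣzᵢKᵢ − 1 = 0.9837 and g(1) = 1 − Σzᵢ/Kᵢ = -0.2929, so a root lies in (0, 1).
Newton iteration, β⁰ = 0.6:
  β = 0.6000: g = 0.08989, g' = -0.8496 → β = 0.7058
  β = 0.7058: g = 0.00015, g' = -0.8562 → β = 0.7060
Converged at β = 0.7060.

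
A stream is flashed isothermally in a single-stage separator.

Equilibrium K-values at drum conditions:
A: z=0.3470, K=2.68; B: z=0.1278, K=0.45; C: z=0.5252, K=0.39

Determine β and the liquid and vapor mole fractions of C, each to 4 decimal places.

β = 0.1912, x_C = 0.5945, y_C = 0.2319

Material balance + equilibrium reduce to Σ zᵢ(Kᵢ−1)/(1+β(Kᵢ−1)) = 0.
g(0) = ΣzᵢKᵢ − 1 = 0.1923 and g(1) = 1 − Σzᵢ/Kᵢ = -0.7601, so a root lies in (0, 1).
Newton–Raphson from β = 0.5:
  β = 0.5000: g = -0.24109, g' = -0.7674 → β = 0.1858
  β = 0.1858: g = 0.00463, g' = -0.8653 → β = 0.1912
Converged at β = 0.1912.
Compositions from xᵢ = zᵢ/(1+β(Kᵢ−1)), yᵢ = Kᵢxᵢ:
  A: x = 0.2626, y = 0.7039
  B: x = 0.1428, y = 0.0643
  C: x = 0.5945, y = 0.2319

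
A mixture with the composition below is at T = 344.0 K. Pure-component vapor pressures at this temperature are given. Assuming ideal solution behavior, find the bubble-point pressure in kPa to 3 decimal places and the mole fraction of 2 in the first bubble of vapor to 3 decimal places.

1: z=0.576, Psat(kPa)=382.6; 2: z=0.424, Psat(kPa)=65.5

At the bubble point ψ → 0, so ΣzᵢKᵢ = 1 with Kᵢ = Pᵢˢᵃᵗ/P ⇒ P = ΣzᵢPᵢˢᵃᵗ.
P = 0.576·382.6 + 0.424·65.5 = 248.150 kPa
yᵢ = zᵢPᵢˢᵃᵗ/P ⇒ y_2 = 0.424·65.5/248.150 = 0.112

Pbub = 248.150 kPa, y_2 = 0.112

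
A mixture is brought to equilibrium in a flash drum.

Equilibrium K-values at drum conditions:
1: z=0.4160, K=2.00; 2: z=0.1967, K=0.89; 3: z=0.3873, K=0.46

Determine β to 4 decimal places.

Rachford–Rice: g(β) = Σ zᵢ(Kᵢ−1)/(1+β(Kᵢ−1)) = 0.
g(0) = ΣzᵢKᵢ − 1 = 0.1852 and g(1) = 1 − Σzᵢ/Kᵢ = -0.2710, so a root lies in (0, 1).
Newton–Raphson from β = 0.5:
  β = 0.5000: g = -0.03206, g' = -0.3995 → β = 0.4197
  β = 0.4197: g = -0.00012, g' = -0.3978 → β = 0.4195
Converged at β = 0.4195.

β = 0.4195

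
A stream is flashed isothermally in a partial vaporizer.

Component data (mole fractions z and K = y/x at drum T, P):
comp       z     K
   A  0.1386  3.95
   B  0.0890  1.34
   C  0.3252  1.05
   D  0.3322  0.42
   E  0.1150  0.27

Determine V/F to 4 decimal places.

Rachford–Rice: g(V/F) = Σ zᵢ(Kᵢ−1)/(1+V/F(Kᵢ−1)) = 0.
Feasibility: ΣzᵢKᵢ = 1.1788, Σzᵢ/Kᵢ = 1.6281 — both > 1, two phases present.
Newton iteration, V/F⁰ = 0.5:
  V/F = 0.5000: g = -0.19665, g' = -0.5789 → V/F = 0.1603
  V/F = 0.1603: g = 0.01494, g' = -0.7805 → V/F = 0.1794
  V/F = 0.1794: g = 0.00034, g' = -0.7460 → V/F = 0.1799
Converged at V/F = 0.1799.

V/F = 0.1799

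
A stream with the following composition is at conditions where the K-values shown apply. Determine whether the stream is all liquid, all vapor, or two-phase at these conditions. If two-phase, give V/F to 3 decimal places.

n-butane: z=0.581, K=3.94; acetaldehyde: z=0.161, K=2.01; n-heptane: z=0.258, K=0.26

two-phase, V/F = 0.889

ΣzᵢKᵢ = 2.680; Σzᵢ/Kᵢ = 1.220.
Both exceed 1, so a two-phase solution exists.
Let ψ = V/F and solve Σ zᵢ(Kᵢ−1)/(1+ψ(Kᵢ−1)) = 0.
Newton–Raphson from ψ = 0.52:
  ψ = 0.520: g = 0.4718, g' = -1.229 → ψ = 0.904
  ψ = 0.904: g = -0.0244, g' = -1.708 → ψ = 0.890
  ψ = 0.890: g = -0.0005, g' = -1.639 → ψ = 0.889
Converged at ψ = 0.889.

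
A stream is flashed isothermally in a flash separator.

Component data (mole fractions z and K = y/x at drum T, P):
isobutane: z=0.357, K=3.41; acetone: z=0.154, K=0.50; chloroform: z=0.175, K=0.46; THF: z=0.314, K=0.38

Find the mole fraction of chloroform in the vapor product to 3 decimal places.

Let β = V/F and solve Σ zᵢ(Kᵢ−1)/(1+β(Kᵢ−1)) = 0.
Feasibility: ΣzᵢKᵢ = 1.494, Σzᵢ/Kᵢ = 1.619 — both > 1, two phases present.
Newton iteration, β⁰ = 0.31:
  β = 0.310: g = 0.0468, g' = -0.992 → β = 0.357
  β = 0.357: g = 0.0015, g' = -0.933 → β = 0.359
Converged at β = 0.359.
Compositions from xᵢ = zᵢ/(1+β(Kᵢ−1)), yᵢ = Kᵢxᵢ:
  isobutane: x = 0.191, y = 0.653
  acetone: x = 0.188, y = 0.094
  chloroform: x = 0.217, y = 0.100
  THF: x = 0.404, y = 0.153

y_chloroform = 0.100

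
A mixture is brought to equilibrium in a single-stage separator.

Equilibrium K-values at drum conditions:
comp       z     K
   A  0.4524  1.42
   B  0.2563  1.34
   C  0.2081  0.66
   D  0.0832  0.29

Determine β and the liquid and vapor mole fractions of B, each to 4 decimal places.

Rachford–Rice: g(β) = Σ zᵢ(Kᵢ−1)/(1+β(Kᵢ−1)) = 0.
Check two-phase: ΣzᵢKᵢ = 1.1473 > 1 and Σzᵢ/Kᵢ = 1.1121 > 1, so g(0) = 0.1473 > 0 and g(1) = -0.1121 < 0.
Iterate (Newton) starting at β = 0.5:
  β = 0.5000: g = 0.05468, g' = -0.2119 → β = 0.7581
  β = 0.7581: g = -0.00984, g' = -0.3050 → β = 0.7258
  β = 0.7258: g = -0.00030, g' = -0.2869 → β = 0.7248
Converged at β = 0.7248.
Compositions from xᵢ = zᵢ/(1+β(Kᵢ−1)), yᵢ = Kᵢxᵢ:
  A: x = 0.3468, y = 0.4925
  B: x = 0.2056, y = 0.2755
  C: x = 0.2761, y = 0.1823
  D: x = 0.1714, y = 0.0497

β = 0.7248, x_B = 0.2056, y_B = 0.2755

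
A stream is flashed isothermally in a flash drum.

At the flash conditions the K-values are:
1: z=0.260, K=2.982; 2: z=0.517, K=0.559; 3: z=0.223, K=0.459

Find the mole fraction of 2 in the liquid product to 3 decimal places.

x_2 = 0.561

Rachford–Rice: g(V/F) = Σ zᵢ(Kᵢ−1)/(1+V/F(Kᵢ−1)) = 0.
Feasibility: ΣzᵢKᵢ = 1.167, Σzᵢ/Kᵢ = 1.498 — both > 1, two phases present.
Iterate (Newton) starting at V/F = 0.5:
  V/F = 0.500: g = -0.1990, g' = -0.546 → V/F = 0.135
  V/F = 0.135: g = 0.0337, g' = -0.825 → V/F = 0.176
  V/F = 0.176: g = 0.0014, g' = -0.759 → V/F = 0.178
Converged at V/F = 0.178.
Compositions from xᵢ = zᵢ/(1+V/F(Kᵢ−1)), yᵢ = Kᵢxᵢ:
  1: x = 0.192, y = 0.573
  2: x = 0.561, y = 0.314
  3: x = 0.247, y = 0.113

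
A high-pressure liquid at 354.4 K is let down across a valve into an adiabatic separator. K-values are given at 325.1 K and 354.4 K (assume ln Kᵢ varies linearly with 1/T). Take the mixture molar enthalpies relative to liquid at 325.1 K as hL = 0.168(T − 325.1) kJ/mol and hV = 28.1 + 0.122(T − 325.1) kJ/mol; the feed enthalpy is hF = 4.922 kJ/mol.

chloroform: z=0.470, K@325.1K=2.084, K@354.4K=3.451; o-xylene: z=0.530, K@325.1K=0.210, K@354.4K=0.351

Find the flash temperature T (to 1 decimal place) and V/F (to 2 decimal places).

T = 327.9 K, V/F = 0.16

Adiabatic flash: solve Rachford–Rice at each trial T, then check hF = ψ·hV(T) + (1−ψ)·hL(T).
  T = 325.1 K: K = (2.084, 0.210), RR gives ψ = 0.106, H_out = 2.979 kJ/mol
  T = 354.4 K: K = (3.451, 0.351), RR gives ψ = 0.508, H_out = 18.511 kJ/mol
  T = 339.8 K: K = (2.713, 0.275), RR gives ψ = 0.339, H_out = 11.759 kJ/mol
  T = 332.5 K: K = (2.387, 0.241), RR gives ψ = 0.237, H_out = 7.829 kJ/mol
  T = 328.8 K: K = (2.232, 0.225), RR gives ψ = 0.176, H_out = 5.550 kJ/mol
  T = 327.0 K: K = (2.159, 0.218), RR gives ψ = 0.144, H_out = 4.342 kJ/mol
Linear interpolation between T = 327.0 (H_out = 4.342) and T = 328.8 (H_out = 5.550) on hF = 4.922 gives T ≈ 327.9 K, at which ψ = 0.16.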